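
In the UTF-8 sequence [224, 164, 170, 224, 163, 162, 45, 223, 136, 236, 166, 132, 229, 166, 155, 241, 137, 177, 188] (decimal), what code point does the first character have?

U+092A

Offset 0: leading byte 0xE0 = 11100000 → 3-byte char #1 = E0 A4 AA.
Leading byte 0xE0 = 11100000 matches 1110xxxx → 3-byte sequence.
Byte 1: 0xE0 = 11100000, payload 0000 (4 bits).
Byte 2: 0xA4 = 10100100 (10xxxxxx ✓), payload 100100.
Byte 3: 0xAA = 10101010 (10xxxxxx ✓), payload 101010.
Concatenate: 0000100100101010 = 0x92A (16 bits → U+092A).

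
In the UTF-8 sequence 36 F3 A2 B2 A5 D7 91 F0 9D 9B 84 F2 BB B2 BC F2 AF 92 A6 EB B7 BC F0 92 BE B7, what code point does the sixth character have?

Offset 0: leading byte 0x36 = 00110110 → 1-byte char #1 = 36.
Offset 1: leading byte 0xF3 = 11110011 → 4-byte char #2 = F3 A2 B2 A5.
Offset 5: leading byte 0xD7 = 11010111 → 2-byte char #3 = D7 91.
Offset 7: leading byte 0xF0 = 11110000 → 4-byte char #4 = F0 9D 9B 84.
Offset 11: leading byte 0xF2 = 11110010 → 4-byte char #5 = F2 BB B2 BC.
Offset 15: leading byte 0xF2 = 11110010 → 4-byte char #6 = F2 AF 92 A6.
Leading byte 0xF2 = 11110010 matches 11110xxx → 4-byte sequence.
Byte 1: 0xF2 = 11110010, payload 010 (3 bits).
Byte 2: 0xAF = 10101111 (10xxxxxx ✓), payload 101111.
Byte 3: 0x92 = 10010010 (10xxxxxx ✓), payload 010010.
Byte 4: 0xA6 = 10100110 (10xxxxxx ✓), payload 100110.
Concatenate: 010101111010010100110 = 0xAF4A6 (21 bits → U+AF4A6).

U+AF4A6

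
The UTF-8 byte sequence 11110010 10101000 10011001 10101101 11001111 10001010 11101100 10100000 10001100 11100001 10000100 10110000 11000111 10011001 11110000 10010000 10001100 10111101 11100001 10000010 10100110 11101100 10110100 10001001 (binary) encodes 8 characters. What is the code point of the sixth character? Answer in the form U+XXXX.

Offset 0: leading byte 0xF2 = 11110010 → 4-byte char #1 = F2 A8 99 AD.
Offset 4: leading byte 0xCF = 11001111 → 2-byte char #2 = CF 8A.
Offset 6: leading byte 0xEC = 11101100 → 3-byte char #3 = EC A0 8C.
Offset 9: leading byte 0xE1 = 11100001 → 3-byte char #4 = E1 84 B0.
Offset 12: leading byte 0xC7 = 11000111 → 2-byte char #5 = C7 99.
Offset 14: leading byte 0xF0 = 11110000 → 4-byte char #6 = F0 90 8C BD.
Leading byte 0xF0 = 11110000 matches 11110xxx → 4-byte sequence.
Byte 1: 0xF0 = 11110000, payload 000 (3 bits).
Byte 2: 0x90 = 10010000 (10xxxxxx ✓), payload 010000.
Byte 3: 0x8C = 10001100 (10xxxxxx ✓), payload 001100.
Byte 4: 0xBD = 10111101 (10xxxxxx ✓), payload 111101.
Concatenate: 000010000001100111101 = 0x1033D (21 bits → U+1033D).

U+1033D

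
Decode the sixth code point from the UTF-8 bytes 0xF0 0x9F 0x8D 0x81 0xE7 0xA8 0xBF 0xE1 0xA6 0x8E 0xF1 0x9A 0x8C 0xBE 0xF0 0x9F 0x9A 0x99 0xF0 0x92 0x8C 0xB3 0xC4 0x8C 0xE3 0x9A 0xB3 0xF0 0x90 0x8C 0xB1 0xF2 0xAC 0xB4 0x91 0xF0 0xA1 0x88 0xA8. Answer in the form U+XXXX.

U+12333

Offset 0: leading byte 0xF0 = 11110000 → 4-byte char #1 = F0 9F 8D 81.
Offset 4: leading byte 0xE7 = 11100111 → 3-byte char #2 = E7 A8 BF.
Offset 7: leading byte 0xE1 = 11100001 → 3-byte char #3 = E1 A6 8E.
Offset 10: leading byte 0xF1 = 11110001 → 4-byte char #4 = F1 9A 8C BE.
Offset 14: leading byte 0xF0 = 11110000 → 4-byte char #5 = F0 9F 9A 99.
Offset 18: leading byte 0xF0 = 11110000 → 4-byte char #6 = F0 92 8C B3.
Leading byte 0xF0 = 11110000 matches 11110xxx → 4-byte sequence.
Byte 1: 0xF0 = 11110000, payload 000 (3 bits).
Byte 2: 0x92 = 10010010 (10xxxxxx ✓), payload 010010.
Byte 3: 0x8C = 10001100 (10xxxxxx ✓), payload 001100.
Byte 4: 0xB3 = 10110011 (10xxxxxx ✓), payload 110011.
Concatenate: 000010010001100110011 = 0x12333 (21 bits → U+12333).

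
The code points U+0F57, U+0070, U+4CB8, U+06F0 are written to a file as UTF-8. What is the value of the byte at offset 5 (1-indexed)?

1-indexed offset 5 is 0-indexed offset 4.
U+0F57 → 3-byte form E0 BD 97 at offsets 0–2.
U+0070 → 1-byte form 70 at offsets 3–3.
U+4CB8 → 3-byte form E4 B2 B8 at offsets 4–6.
Offset 4 falls in char 3's range; it's byte 1 of E4 B2 B8 = 0xE4.

0xE4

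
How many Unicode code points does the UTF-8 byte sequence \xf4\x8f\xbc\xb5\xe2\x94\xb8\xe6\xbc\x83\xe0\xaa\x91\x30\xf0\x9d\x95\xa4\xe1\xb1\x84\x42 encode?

8

Byte at offset 0: 0xF4 = 11110100 → 4-byte char (#1). Advance 4.
Byte at offset 4: 0xE2 = 11100010 → 3-byte char (#2). Advance 3.
Byte at offset 7: 0xE6 = 11100110 → 3-byte char (#3). Advance 3.
Byte at offset 10: 0xE0 = 11100000 → 3-byte char (#4). Advance 3.
Byte at offset 13: 0x30 = 00110000 → 1-byte char (#5). Advance 1.
Byte at offset 14: 0xF0 = 11110000 → 4-byte char (#6). Advance 4.
Byte at offset 18: 0xE1 = 11100001 → 3-byte char (#7). Advance 3.
Byte at offset 21: 0x42 = 01000010 → 1-byte char (#8). Advance 1.
Reached end at offset 22 after 8 code points.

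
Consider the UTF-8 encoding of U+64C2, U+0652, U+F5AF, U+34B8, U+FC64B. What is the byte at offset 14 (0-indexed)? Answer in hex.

0x8B

U+64C2 → 3-byte form E6 93 82 at offsets 0–2.
U+0652 → 2-byte form D9 92 at offsets 3–4.
U+F5AF → 3-byte form EF 96 AF at offsets 5–7.
U+34B8 → 3-byte form E3 92 B8 at offsets 8–10.
U+FC64B → 4-byte form F3 BC 99 8B at offsets 11–14.
Offset 14 falls in char 5's range; it's byte 4 of F3 BC 99 8B = 0x8B.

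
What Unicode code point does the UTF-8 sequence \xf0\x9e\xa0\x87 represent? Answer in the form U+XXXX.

Leading byte 0xF0 = 11110000 matches 11110xxx → 4-byte sequence.
Byte 1: 0xF0 = 11110000, payload 000 (3 bits).
Byte 2: 0x9E = 10011110 (10xxxxxx ✓), payload 011110.
Byte 3: 0xA0 = 10100000 (10xxxxxx ✓), payload 100000.
Byte 4: 0x87 = 10000111 (10xxxxxx ✓), payload 000111.
Concatenate: 000011110100000000111 = 0x1E807 (21 bits → U+1E807).

U+1E807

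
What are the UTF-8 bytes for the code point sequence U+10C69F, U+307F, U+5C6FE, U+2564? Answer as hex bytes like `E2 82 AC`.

U+10C69F: 4-byte form → F4 8C 9A 9F.
U+307F: 3-byte form → E3 81 BF.
U+5C6FE: 4-byte form → F1 9C 9B BE.
U+2564: 3-byte form → E2 95 A4.
Concatenated (14 bytes): F4 8C 9A 9F E3 81 BF F1 9C 9B BE E2 95 A4.

F4 8C 9A 9F E3 81 BF F1 9C 9B BE E2 95 A4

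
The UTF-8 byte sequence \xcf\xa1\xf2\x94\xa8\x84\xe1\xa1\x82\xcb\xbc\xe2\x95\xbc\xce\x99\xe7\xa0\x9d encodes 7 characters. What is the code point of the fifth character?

U+257C

Offset 0: leading byte 0xCF = 11001111 → 2-byte char #1 = CF A1.
Offset 2: leading byte 0xF2 = 11110010 → 4-byte char #2 = F2 94 A8 84.
Offset 6: leading byte 0xE1 = 11100001 → 3-byte char #3 = E1 A1 82.
Offset 9: leading byte 0xCB = 11001011 → 2-byte char #4 = CB BC.
Offset 11: leading byte 0xE2 = 11100010 → 3-byte char #5 = E2 95 BC.
Leading byte 0xE2 = 11100010 matches 1110xxxx → 3-byte sequence.
Byte 1: 0xE2 = 11100010, payload 0010 (4 bits).
Byte 2: 0x95 = 10010101 (10xxxxxx ✓), payload 010101.
Byte 3: 0xBC = 10111100 (10xxxxxx ✓), payload 111100.
Concatenate: 0010010101111100 = 0x257C (16 bits → U+257C).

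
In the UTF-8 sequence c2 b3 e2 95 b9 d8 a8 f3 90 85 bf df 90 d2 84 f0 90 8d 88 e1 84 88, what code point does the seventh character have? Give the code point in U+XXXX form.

Offset 0: leading byte 0xC2 = 11000010 → 2-byte char #1 = C2 B3.
Offset 2: leading byte 0xE2 = 11100010 → 3-byte char #2 = E2 95 B9.
Offset 5: leading byte 0xD8 = 11011000 → 2-byte char #3 = D8 A8.
Offset 7: leading byte 0xF3 = 11110011 → 4-byte char #4 = F3 90 85 BF.
Offset 11: leading byte 0xDF = 11011111 → 2-byte char #5 = DF 90.
Offset 13: leading byte 0xD2 = 11010010 → 2-byte char #6 = D2 84.
Offset 15: leading byte 0xF0 = 11110000 → 4-byte char #7 = F0 90 8D 88.
Leading byte 0xF0 = 11110000 matches 11110xxx → 4-byte sequence.
Byte 1: 0xF0 = 11110000, payload 000 (3 bits).
Byte 2: 0x90 = 10010000 (10xxxxxx ✓), payload 010000.
Byte 3: 0x8D = 10001101 (10xxxxxx ✓), payload 001101.
Byte 4: 0x88 = 10001000 (10xxxxxx ✓), payload 001000.
Concatenate: 000010000001101001000 = 0x10348 (21 bits → U+10348).

U+10348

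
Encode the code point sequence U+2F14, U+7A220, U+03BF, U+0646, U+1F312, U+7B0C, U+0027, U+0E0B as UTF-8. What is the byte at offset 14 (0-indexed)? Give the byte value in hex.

0x92

U+2F14 → 3-byte form E2 BC 94 at offsets 0–2.
U+7A220 → 4-byte form F1 BA 88 A0 at offsets 3–6.
U+03BF → 2-byte form CE BF at offsets 7–8.
U+0646 → 2-byte form D9 86 at offsets 9–10.
U+1F312 → 4-byte form F0 9F 8C 92 at offsets 11–14.
Offset 14 falls in char 5's range; it's byte 4 of F0 9F 8C 92 = 0x92.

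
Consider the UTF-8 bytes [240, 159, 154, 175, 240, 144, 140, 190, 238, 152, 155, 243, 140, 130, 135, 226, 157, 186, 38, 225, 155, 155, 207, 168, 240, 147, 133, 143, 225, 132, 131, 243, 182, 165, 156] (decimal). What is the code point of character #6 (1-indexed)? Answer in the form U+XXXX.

U+0026

Offset 0: leading byte 0xF0 = 11110000 → 4-byte char #1 = F0 9F 9A AF.
Offset 4: leading byte 0xF0 = 11110000 → 4-byte char #2 = F0 90 8C BE.
Offset 8: leading byte 0xEE = 11101110 → 3-byte char #3 = EE 98 9B.
Offset 11: leading byte 0xF3 = 11110011 → 4-byte char #4 = F3 8C 82 87.
Offset 15: leading byte 0xE2 = 11100010 → 3-byte char #5 = E2 9D BA.
Offset 18: leading byte 0x26 = 00100110 → 1-byte char #6 = 26.
Leading byte 0x26 = 00100110 matches 0xxxxxxx → 1-byte sequence.
Byte 1: 0x26 = 00100110, payload 0100110 (7 bits).
Concatenate: 0100110 = 0x26 (7 bits → U+0026).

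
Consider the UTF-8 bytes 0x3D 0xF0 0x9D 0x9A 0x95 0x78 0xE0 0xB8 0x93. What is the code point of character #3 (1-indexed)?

U+0078

Offset 0: leading byte 0x3D = 00111101 → 1-byte char #1 = 3D.
Offset 1: leading byte 0xF0 = 11110000 → 4-byte char #2 = F0 9D 9A 95.
Offset 5: leading byte 0x78 = 01111000 → 1-byte char #3 = 78.
Leading byte 0x78 = 01111000 matches 0xxxxxxx → 1-byte sequence.
Byte 1: 0x78 = 01111000, payload 1111000 (7 bits).
Concatenate: 1111000 = 0x78 (7 bits → U+0078).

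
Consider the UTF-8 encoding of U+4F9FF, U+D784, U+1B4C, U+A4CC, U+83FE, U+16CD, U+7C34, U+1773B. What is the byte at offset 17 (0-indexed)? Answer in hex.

0x9B

U+4F9FF → 4-byte form F1 8F A7 BF at offsets 0–3.
U+D784 → 3-byte form ED 9E 84 at offsets 4–6.
U+1B4C → 3-byte form E1 AD 8C at offsets 7–9.
U+A4CC → 3-byte form EA 93 8C at offsets 10–12.
U+83FE → 3-byte form E8 8F BE at offsets 13–15.
U+16CD → 3-byte form E1 9B 8D at offsets 16–18.
Offset 17 falls in char 6's range; it's byte 2 of E1 9B 8D = 0x9B.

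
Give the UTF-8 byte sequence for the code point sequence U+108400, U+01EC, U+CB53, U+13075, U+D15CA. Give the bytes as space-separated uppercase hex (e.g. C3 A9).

U+108400: 4-byte form → F4 88 90 80.
U+01EC: 2-byte form → C7 AC.
U+CB53: 3-byte form → EC AD 93.
U+13075: 4-byte form → F0 93 81 B5.
U+D15CA: 4-byte form → F3 91 97 8A.
Concatenated (17 bytes): F4 88 90 80 C7 AC EC AD 93 F0 93 81 B5 F3 91 97 8A.

F4 88 90 80 C7 AC EC AD 93 F0 93 81 B5 F3 91 97 8A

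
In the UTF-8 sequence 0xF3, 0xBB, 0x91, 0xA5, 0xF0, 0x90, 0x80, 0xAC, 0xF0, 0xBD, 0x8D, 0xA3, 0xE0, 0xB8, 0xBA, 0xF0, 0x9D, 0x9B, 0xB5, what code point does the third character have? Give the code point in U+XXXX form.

U+3D363

Offset 0: leading byte 0xF3 = 11110011 → 4-byte char #1 = F3 BB 91 A5.
Offset 4: leading byte 0xF0 = 11110000 → 4-byte char #2 = F0 90 80 AC.
Offset 8: leading byte 0xF0 = 11110000 → 4-byte char #3 = F0 BD 8D A3.
Leading byte 0xF0 = 11110000 matches 11110xxx → 4-byte sequence.
Byte 1: 0xF0 = 11110000, payload 000 (3 bits).
Byte 2: 0xBD = 10111101 (10xxxxxx ✓), payload 111101.
Byte 3: 0x8D = 10001101 (10xxxxxx ✓), payload 001101.
Byte 4: 0xA3 = 10100011 (10xxxxxx ✓), payload 100011.
Concatenate: 000111101001101100011 = 0x3D363 (21 bits → U+3D363).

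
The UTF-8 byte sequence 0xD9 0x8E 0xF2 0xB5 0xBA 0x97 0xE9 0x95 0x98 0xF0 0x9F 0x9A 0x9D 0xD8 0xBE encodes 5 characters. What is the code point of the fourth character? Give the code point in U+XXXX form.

U+1F69D

Offset 0: leading byte 0xD9 = 11011001 → 2-byte char #1 = D9 8E.
Offset 2: leading byte 0xF2 = 11110010 → 4-byte char #2 = F2 B5 BA 97.
Offset 6: leading byte 0xE9 = 11101001 → 3-byte char #3 = E9 95 98.
Offset 9: leading byte 0xF0 = 11110000 → 4-byte char #4 = F0 9F 9A 9D.
Leading byte 0xF0 = 11110000 matches 11110xxx → 4-byte sequence.
Byte 1: 0xF0 = 11110000, payload 000 (3 bits).
Byte 2: 0x9F = 10011111 (10xxxxxx ✓), payload 011111.
Byte 3: 0x9A = 10011010 (10xxxxxx ✓), payload 011010.
Byte 4: 0x9D = 10011101 (10xxxxxx ✓), payload 011101.
Concatenate: 000011111011010011101 = 0x1F69D (21 bits → U+1F69D).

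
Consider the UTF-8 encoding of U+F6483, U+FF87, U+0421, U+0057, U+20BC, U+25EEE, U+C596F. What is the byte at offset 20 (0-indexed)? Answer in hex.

U+F6483 → 4-byte form F3 B6 92 83 at offsets 0–3.
U+FF87 → 3-byte form EF BE 87 at offsets 4–6.
U+0421 → 2-byte form D0 A1 at offsets 7–8.
U+0057 → 1-byte form 57 at offsets 9–9.
U+20BC → 3-byte form E2 82 BC at offsets 10–12.
U+25EEE → 4-byte form F0 A5 BB AE at offsets 13–16.
U+C596F → 4-byte form F3 85 A5 AF at offsets 17–20.
Offset 20 falls in char 7's range; it's byte 4 of F3 85 A5 AF = 0xAF.

0xAF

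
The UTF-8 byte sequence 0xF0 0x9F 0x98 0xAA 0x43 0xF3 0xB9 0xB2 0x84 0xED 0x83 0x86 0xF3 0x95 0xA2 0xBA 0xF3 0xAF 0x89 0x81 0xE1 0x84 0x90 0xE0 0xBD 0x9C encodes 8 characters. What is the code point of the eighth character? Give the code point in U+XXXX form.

U+0F5C

Offset 0: leading byte 0xF0 = 11110000 → 4-byte char #1 = F0 9F 98 AA.
Offset 4: leading byte 0x43 = 01000011 → 1-byte char #2 = 43.
Offset 5: leading byte 0xF3 = 11110011 → 4-byte char #3 = F3 B9 B2 84.
Offset 9: leading byte 0xED = 11101101 → 3-byte char #4 = ED 83 86.
Offset 12: leading byte 0xF3 = 11110011 → 4-byte char #5 = F3 95 A2 BA.
Offset 16: leading byte 0xF3 = 11110011 → 4-byte char #6 = F3 AF 89 81.
Offset 20: leading byte 0xE1 = 11100001 → 3-byte char #7 = E1 84 90.
Offset 23: leading byte 0xE0 = 11100000 → 3-byte char #8 = E0 BD 9C.
Leading byte 0xE0 = 11100000 matches 1110xxxx → 3-byte sequence.
Byte 1: 0xE0 = 11100000, payload 0000 (4 bits).
Byte 2: 0xBD = 10111101 (10xxxxxx ✓), payload 111101.
Byte 3: 0x9C = 10011100 (10xxxxxx ✓), payload 011100.
Concatenate: 0000111101011100 = 0xF5C (16 bits → U+0F5C).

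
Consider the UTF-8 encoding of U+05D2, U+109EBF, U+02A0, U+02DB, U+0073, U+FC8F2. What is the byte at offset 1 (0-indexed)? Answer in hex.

0x92

U+05D2 → 2-byte form D7 92 at offsets 0–1.
Offset 1 falls in char 1's range; it's byte 2 of D7 92 = 0x92.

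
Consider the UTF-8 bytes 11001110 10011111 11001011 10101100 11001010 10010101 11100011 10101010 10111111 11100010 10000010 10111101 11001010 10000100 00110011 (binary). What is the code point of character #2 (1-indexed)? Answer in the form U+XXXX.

U+02EC

Offset 0: leading byte 0xCE = 11001110 → 2-byte char #1 = CE 9F.
Offset 2: leading byte 0xCB = 11001011 → 2-byte char #2 = CB AC.
Leading byte 0xCB = 11001011 matches 110xxxxx → 2-byte sequence.
Byte 1: 0xCB = 11001011, payload 01011 (5 bits).
Byte 2: 0xAC = 10101100 (10xxxxxx ✓), payload 101100.
Concatenate: 01011101100 = 0x2EC (11 bits → U+02EC).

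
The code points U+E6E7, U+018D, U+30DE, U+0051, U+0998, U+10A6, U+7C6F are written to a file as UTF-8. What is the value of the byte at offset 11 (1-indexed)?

1-indexed offset 11 is 0-indexed offset 10.
U+E6E7 → 3-byte form EE 9B A7 at offsets 0–2.
U+018D → 2-byte form C6 8D at offsets 3–4.
U+30DE → 3-byte form E3 83 9E at offsets 5–7.
U+0051 → 1-byte form 51 at offsets 8–8.
U+0998 → 3-byte form E0 A6 98 at offsets 9–11.
Offset 10 falls in char 5's range; it's byte 2 of E0 A6 98 = 0xA6.

0xA6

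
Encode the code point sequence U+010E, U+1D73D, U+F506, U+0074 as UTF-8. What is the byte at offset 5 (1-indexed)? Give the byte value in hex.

0x9C

1-indexed offset 5 is 0-indexed offset 4.
U+010E → 2-byte form C4 8E at offsets 0–1.
U+1D73D → 4-byte form F0 9D 9C BD at offsets 2–5.
Offset 4 falls in char 2's range; it's byte 3 of F0 9D 9C BD = 0x9C.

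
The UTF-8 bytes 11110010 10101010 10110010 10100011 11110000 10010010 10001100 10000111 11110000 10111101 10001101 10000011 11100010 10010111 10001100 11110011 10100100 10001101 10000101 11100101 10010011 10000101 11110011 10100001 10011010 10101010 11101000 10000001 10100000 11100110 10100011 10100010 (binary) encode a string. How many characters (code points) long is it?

Byte at offset 0: 0xF2 = 11110010 → 4-byte char (#1). Advance 4.
Byte at offset 4: 0xF0 = 11110000 → 4-byte char (#2). Advance 4.
Byte at offset 8: 0xF0 = 11110000 → 4-byte char (#3). Advance 4.
Byte at offset 12: 0xE2 = 11100010 → 3-byte char (#4). Advance 3.
Byte at offset 15: 0xF3 = 11110011 → 4-byte char (#5). Advance 4.
Byte at offset 19: 0xE5 = 11100101 → 3-byte char (#6). Advance 3.
Byte at offset 22: 0xF3 = 11110011 → 4-byte char (#7). Advance 4.
Byte at offset 26: 0xE8 = 11101000 → 3-byte char (#8). Advance 3.
Byte at offset 29: 0xE6 = 11100110 → 3-byte char (#9). Advance 3.
Reached end at offset 32 after 9 code points.

9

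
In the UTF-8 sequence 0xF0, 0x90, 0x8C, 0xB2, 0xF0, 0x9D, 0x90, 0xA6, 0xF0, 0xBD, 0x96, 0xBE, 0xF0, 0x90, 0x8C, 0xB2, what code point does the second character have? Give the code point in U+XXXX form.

Offset 0: leading byte 0xF0 = 11110000 → 4-byte char #1 = F0 90 8C B2.
Offset 4: leading byte 0xF0 = 11110000 → 4-byte char #2 = F0 9D 90 A6.
Leading byte 0xF0 = 11110000 matches 11110xxx → 4-byte sequence.
Byte 1: 0xF0 = 11110000, payload 000 (3 bits).
Byte 2: 0x9D = 10011101 (10xxxxxx ✓), payload 011101.
Byte 3: 0x90 = 10010000 (10xxxxxx ✓), payload 010000.
Byte 4: 0xA6 = 10100110 (10xxxxxx ✓), payload 100110.
Concatenate: 000011101010000100110 = 0x1D426 (21 bits → U+1D426).

U+1D426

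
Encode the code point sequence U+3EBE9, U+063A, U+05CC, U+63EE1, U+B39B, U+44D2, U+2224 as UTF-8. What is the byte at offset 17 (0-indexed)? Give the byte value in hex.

0x92

U+3EBE9 → 4-byte form F0 BE AF A9 at offsets 0–3.
U+063A → 2-byte form D8 BA at offsets 4–5.
U+05CC → 2-byte form D7 8C at offsets 6–7.
U+63EE1 → 4-byte form F1 A3 BB A1 at offsets 8–11.
U+B39B → 3-byte form EB 8E 9B at offsets 12–14.
U+44D2 → 3-byte form E4 93 92 at offsets 15–17.
Offset 17 falls in char 6's range; it's byte 3 of E4 93 92 = 0x92.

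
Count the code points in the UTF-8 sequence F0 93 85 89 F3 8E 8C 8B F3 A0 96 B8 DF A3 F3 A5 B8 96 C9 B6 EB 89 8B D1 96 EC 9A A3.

9

Byte at offset 0: 0xF0 = 11110000 → 4-byte char (#1). Advance 4.
Byte at offset 4: 0xF3 = 11110011 → 4-byte char (#2). Advance 4.
Byte at offset 8: 0xF3 = 11110011 → 4-byte char (#3). Advance 4.
Byte at offset 12: 0xDF = 11011111 → 2-byte char (#4). Advance 2.
Byte at offset 14: 0xF3 = 11110011 → 4-byte char (#5). Advance 4.
Byte at offset 18: 0xC9 = 11001001 → 2-byte char (#6). Advance 2.
Byte at offset 20: 0xEB = 11101011 → 3-byte char (#7). Advance 3.
Byte at offset 23: 0xD1 = 11010001 → 2-byte char (#8). Advance 2.
Byte at offset 25: 0xEC = 11101100 → 3-byte char (#9). Advance 3.
Reached end at offset 28 after 9 code points.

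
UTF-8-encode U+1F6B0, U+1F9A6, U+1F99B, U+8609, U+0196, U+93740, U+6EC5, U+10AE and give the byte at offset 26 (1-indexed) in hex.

1-indexed offset 26 is 0-indexed offset 25.
U+1F6B0 → 4-byte form F0 9F 9A B0 at offsets 0–3.
U+1F9A6 → 4-byte form F0 9F A6 A6 at offsets 4–7.
U+1F99B → 4-byte form F0 9F A6 9B at offsets 8–11.
U+8609 → 3-byte form E8 98 89 at offsets 12–14.
U+0196 → 2-byte form C6 96 at offsets 15–16.
U+93740 → 4-byte form F2 93 9D 80 at offsets 17–20.
U+6EC5 → 3-byte form E6 BB 85 at offsets 21–23.
U+10AE → 3-byte form E1 82 AE at offsets 24–26.
Offset 25 falls in char 8's range; it's byte 2 of E1 82 AE = 0x82.

0x82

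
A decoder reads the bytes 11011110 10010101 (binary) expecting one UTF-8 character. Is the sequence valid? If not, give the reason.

Leading byte 0xDE = 11011110 → 2-byte form.
Continuation bytes 0x95=10010101 all match 10xxxxxx.
Decoded value 0x795 is ≥ 0x80 (shortest form) and not a surrogate.

valid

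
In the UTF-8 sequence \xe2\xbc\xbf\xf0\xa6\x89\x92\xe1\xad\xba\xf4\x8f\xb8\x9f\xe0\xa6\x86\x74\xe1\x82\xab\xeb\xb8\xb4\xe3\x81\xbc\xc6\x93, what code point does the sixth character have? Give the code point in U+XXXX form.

Offset 0: leading byte 0xE2 = 11100010 → 3-byte char #1 = E2 BC BF.
Offset 3: leading byte 0xF0 = 11110000 → 4-byte char #2 = F0 A6 89 92.
Offset 7: leading byte 0xE1 = 11100001 → 3-byte char #3 = E1 AD BA.
Offset 10: leading byte 0xF4 = 11110100 → 4-byte char #4 = F4 8F B8 9F.
Offset 14: leading byte 0xE0 = 11100000 → 3-byte char #5 = E0 A6 86.
Offset 17: leading byte 0x74 = 01110100 → 1-byte char #6 = 74.
Leading byte 0x74 = 01110100 matches 0xxxxxxx → 1-byte sequence.
Byte 1: 0x74 = 01110100, payload 1110100 (7 bits).
Concatenate: 1110100 = 0x74 (7 bits → U+0074).

U+0074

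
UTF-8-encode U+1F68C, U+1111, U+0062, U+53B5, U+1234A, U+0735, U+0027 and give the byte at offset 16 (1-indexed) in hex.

1-indexed offset 16 is 0-indexed offset 15.
U+1F68C → 4-byte form F0 9F 9A 8C at offsets 0–3.
U+1111 → 3-byte form E1 84 91 at offsets 4–6.
U+0062 → 1-byte form 62 at offsets 7–7.
U+53B5 → 3-byte form E5 8E B5 at offsets 8–10.
U+1234A → 4-byte form F0 92 8D 8A at offsets 11–14.
U+0735 → 2-byte form DC B5 at offsets 15–16.
Offset 15 falls in char 6's range; it's byte 1 of DC B5 = 0xDC.

0xDC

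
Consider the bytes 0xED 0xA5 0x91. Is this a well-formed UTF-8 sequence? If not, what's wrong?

invalid (encodes a surrogate (U+D800–U+DFFF))

Structurally a 3-byte sequence; payload = 0xD951.
But 0xD951 is in U+D800–U+DFFF, the surrogate range. Surrogates are not Unicode scalar values and are forbidden in UTF-8.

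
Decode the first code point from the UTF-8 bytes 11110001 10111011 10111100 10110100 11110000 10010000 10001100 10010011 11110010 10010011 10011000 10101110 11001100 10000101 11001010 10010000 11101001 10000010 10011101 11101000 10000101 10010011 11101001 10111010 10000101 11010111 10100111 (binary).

U+7BF34

Offset 0: leading byte 0xF1 = 11110001 → 4-byte char #1 = F1 BB BC B4.
Leading byte 0xF1 = 11110001 matches 11110xxx → 4-byte sequence.
Byte 1: 0xF1 = 11110001, payload 001 (3 bits).
Byte 2: 0xBB = 10111011 (10xxxxxx ✓), payload 111011.
Byte 3: 0xBC = 10111100 (10xxxxxx ✓), payload 111100.
Byte 4: 0xB4 = 10110100 (10xxxxxx ✓), payload 110100.
Concatenate: 001111011111100110100 = 0x7BF34 (21 bits → U+7BF34).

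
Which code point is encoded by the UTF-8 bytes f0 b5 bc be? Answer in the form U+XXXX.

U+35F3E

Leading byte 0xF0 = 11110000 matches 11110xxx → 4-byte sequence.
Byte 1: 0xF0 = 11110000, payload 000 (3 bits).
Byte 2: 0xB5 = 10110101 (10xxxxxx ✓), payload 110101.
Byte 3: 0xBC = 10111100 (10xxxxxx ✓), payload 111100.
Byte 4: 0xBE = 10111110 (10xxxxxx ✓), payload 111110.
Concatenate: 000110101111100111110 = 0x35F3E (21 bits → U+35F3E).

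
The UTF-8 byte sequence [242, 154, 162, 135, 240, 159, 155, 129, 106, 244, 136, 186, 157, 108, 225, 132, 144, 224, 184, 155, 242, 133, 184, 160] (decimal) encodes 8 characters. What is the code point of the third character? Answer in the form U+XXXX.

Offset 0: leading byte 0xF2 = 11110010 → 4-byte char #1 = F2 9A A2 87.
Offset 4: leading byte 0xF0 = 11110000 → 4-byte char #2 = F0 9F 9B 81.
Offset 8: leading byte 0x6A = 01101010 → 1-byte char #3 = 6A.
Leading byte 0x6A = 01101010 matches 0xxxxxxx → 1-byte sequence.
Byte 1: 0x6A = 01101010, payload 1101010 (7 bits).
Concatenate: 1101010 = 0x6A (7 bits → U+006A).

U+006A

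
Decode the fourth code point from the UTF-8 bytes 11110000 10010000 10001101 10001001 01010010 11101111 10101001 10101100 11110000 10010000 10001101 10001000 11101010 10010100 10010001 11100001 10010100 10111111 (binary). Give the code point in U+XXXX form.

Offset 0: leading byte 0xF0 = 11110000 → 4-byte char #1 = F0 90 8D 89.
Offset 4: leading byte 0x52 = 01010010 → 1-byte char #2 = 52.
Offset 5: leading byte 0xEF = 11101111 → 3-byte char #3 = EF A9 AC.
Offset 8: leading byte 0xF0 = 11110000 → 4-byte char #4 = F0 90 8D 88.
Leading byte 0xF0 = 11110000 matches 11110xxx → 4-byte sequence.
Byte 1: 0xF0 = 11110000, payload 000 (3 bits).
Byte 2: 0x90 = 10010000 (10xxxxxx ✓), payload 010000.
Byte 3: 0x8D = 10001101 (10xxxxxx ✓), payload 001101.
Byte 4: 0x88 = 10001000 (10xxxxxx ✓), payload 001000.
Concatenate: 000010000001101001000 = 0x10348 (21 bits → U+10348).

U+10348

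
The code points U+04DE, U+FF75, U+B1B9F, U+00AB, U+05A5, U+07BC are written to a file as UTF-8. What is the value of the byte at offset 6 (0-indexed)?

0xB1

U+04DE → 2-byte form D3 9E at offsets 0–1.
U+FF75 → 3-byte form EF BD B5 at offsets 2–4.
U+B1B9F → 4-byte form F2 B1 AE 9F at offsets 5–8.
Offset 6 falls in char 3's range; it's byte 2 of F2 B1 AE 9F = 0xB1.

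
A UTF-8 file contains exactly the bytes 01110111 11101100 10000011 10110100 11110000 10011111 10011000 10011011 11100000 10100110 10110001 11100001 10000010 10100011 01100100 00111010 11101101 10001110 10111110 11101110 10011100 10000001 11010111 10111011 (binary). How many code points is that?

10

Byte at offset 0: 0x77 = 01110111 → 1-byte char (#1). Advance 1.
Byte at offset 1: 0xEC = 11101100 → 3-byte char (#2). Advance 3.
Byte at offset 4: 0xF0 = 11110000 → 4-byte char (#3). Advance 4.
Byte at offset 8: 0xE0 = 11100000 → 3-byte char (#4). Advance 3.
Byte at offset 11: 0xE1 = 11100001 → 3-byte char (#5). Advance 3.
Byte at offset 14: 0x64 = 01100100 → 1-byte char (#6). Advance 1.
Byte at offset 15: 0x3A = 00111010 → 1-byte char (#7). Advance 1.
Byte at offset 16: 0xED = 11101101 → 3-byte char (#8). Advance 3.
Byte at offset 19: 0xEE = 11101110 → 3-byte char (#9). Advance 3.
Byte at offset 22: 0xD7 = 11010111 → 2-byte char (#10). Advance 2.
Reached end at offset 24 after 10 code points.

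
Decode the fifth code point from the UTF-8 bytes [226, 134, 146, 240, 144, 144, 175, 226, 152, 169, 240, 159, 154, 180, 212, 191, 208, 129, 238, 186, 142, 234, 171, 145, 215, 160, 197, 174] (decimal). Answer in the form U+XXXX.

U+053F

Offset 0: leading byte 0xE2 = 11100010 → 3-byte char #1 = E2 86 92.
Offset 3: leading byte 0xF0 = 11110000 → 4-byte char #2 = F0 90 90 AF.
Offset 7: leading byte 0xE2 = 11100010 → 3-byte char #3 = E2 98 A9.
Offset 10: leading byte 0xF0 = 11110000 → 4-byte char #4 = F0 9F 9A B4.
Offset 14: leading byte 0xD4 = 11010100 → 2-byte char #5 = D4 BF.
Leading byte 0xD4 = 11010100 matches 110xxxxx → 2-byte sequence.
Byte 1: 0xD4 = 11010100, payload 10100 (5 bits).
Byte 2: 0xBF = 10111111 (10xxxxxx ✓), payload 111111.
Concatenate: 10100111111 = 0x53F (11 bits → U+053F).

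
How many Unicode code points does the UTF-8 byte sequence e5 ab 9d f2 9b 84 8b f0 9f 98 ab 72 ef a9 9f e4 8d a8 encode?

6

Byte at offset 0: 0xE5 = 11100101 → 3-byte char (#1). Advance 3.
Byte at offset 3: 0xF2 = 11110010 → 4-byte char (#2). Advance 4.
Byte at offset 7: 0xF0 = 11110000 → 4-byte char (#3). Advance 4.
Byte at offset 11: 0x72 = 01110010 → 1-byte char (#4). Advance 1.
Byte at offset 12: 0xEF = 11101111 → 3-byte char (#5). Advance 3.
Byte at offset 15: 0xE4 = 11100100 → 3-byte char (#6). Advance 3.
Reached end at offset 18 after 6 code points.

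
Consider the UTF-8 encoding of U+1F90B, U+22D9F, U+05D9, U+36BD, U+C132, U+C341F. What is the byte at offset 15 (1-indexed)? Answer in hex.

0x84

1-indexed offset 15 is 0-indexed offset 14.
U+1F90B → 4-byte form F0 9F A4 8B at offsets 0–3.
U+22D9F → 4-byte form F0 A2 B6 9F at offsets 4–7.
U+05D9 → 2-byte form D7 99 at offsets 8–9.
U+36BD → 3-byte form E3 9A BD at offsets 10–12.
U+C132 → 3-byte form EC 84 B2 at offsets 13–15.
Offset 14 falls in char 5's range; it's byte 2 of EC 84 B2 = 0x84.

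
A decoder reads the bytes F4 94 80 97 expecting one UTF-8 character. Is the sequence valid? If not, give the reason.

Leading byte 0xF4 = 11110100 → 4-byte form.
Payload = 0x114017, which exceeds U+10FFFF, the maximum Unicode code point. (Leading bytes F5–FF, or F4 followed by ≥ 0x90, are invalid.)

invalid (encodes a value above U+10FFFF)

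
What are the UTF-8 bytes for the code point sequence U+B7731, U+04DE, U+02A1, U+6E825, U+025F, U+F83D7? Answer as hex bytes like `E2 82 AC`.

F2 B7 9C B1 D3 9E CA A1 F1 AE A0 A5 C9 9F F3 B8 8F 97

U+B7731: 4-byte form → F2 B7 9C B1.
U+04DE: 2-byte form → D3 9E.
U+02A1: 2-byte form → CA A1.
U+6E825: 4-byte form → F1 AE A0 A5.
U+025F: 2-byte form → C9 9F.
U+F83D7: 4-byte form → F3 B8 8F 97.
Concatenated (18 bytes): F2 B7 9C B1 D3 9E CA A1 F1 AE A0 A5 C9 9F F3 B8 8F 97.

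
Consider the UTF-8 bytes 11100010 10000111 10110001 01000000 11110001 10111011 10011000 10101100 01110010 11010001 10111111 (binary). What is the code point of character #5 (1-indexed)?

U+047F

Offset 0: leading byte 0xE2 = 11100010 → 3-byte char #1 = E2 87 B1.
Offset 3: leading byte 0x40 = 01000000 → 1-byte char #2 = 40.
Offset 4: leading byte 0xF1 = 11110001 → 4-byte char #3 = F1 BB 98 AC.
Offset 8: leading byte 0x72 = 01110010 → 1-byte char #4 = 72.
Offset 9: leading byte 0xD1 = 11010001 → 2-byte char #5 = D1 BF.
Leading byte 0xD1 = 11010001 matches 110xxxxx → 2-byte sequence.
Byte 1: 0xD1 = 11010001, payload 10001 (5 bits).
Byte 2: 0xBF = 10111111 (10xxxxxx ✓), payload 111111.
Concatenate: 10001111111 = 0x47F (11 bits → U+047F).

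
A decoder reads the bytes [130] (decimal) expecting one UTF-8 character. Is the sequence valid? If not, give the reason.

Byte 0x82 = 10000010 has the form 10xxxxxx — a continuation byte — but there is no preceding leading byte.

invalid (continuation byte with no leading byte)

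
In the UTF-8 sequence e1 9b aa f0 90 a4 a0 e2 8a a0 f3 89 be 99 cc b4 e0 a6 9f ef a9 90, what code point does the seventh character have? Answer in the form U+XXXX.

U+FA50

Offset 0: leading byte 0xE1 = 11100001 → 3-byte char #1 = E1 9B AA.
Offset 3: leading byte 0xF0 = 11110000 → 4-byte char #2 = F0 90 A4 A0.
Offset 7: leading byte 0xE2 = 11100010 → 3-byte char #3 = E2 8A A0.
Offset 10: leading byte 0xF3 = 11110011 → 4-byte char #4 = F3 89 BE 99.
Offset 14: leading byte 0xCC = 11001100 → 2-byte char #5 = CC B4.
Offset 16: leading byte 0xE0 = 11100000 → 3-byte char #6 = E0 A6 9F.
Offset 19: leading byte 0xEF = 11101111 → 3-byte char #7 = EF A9 90.
Leading byte 0xEF = 11101111 matches 1110xxxx → 3-byte sequence.
Byte 1: 0xEF = 11101111, payload 1111 (4 bits).
Byte 2: 0xA9 = 10101001 (10xxxxxx ✓), payload 101001.
Byte 3: 0x90 = 10010000 (10xxxxxx ✓), payload 010000.
Concatenate: 1111101001010000 = 0xFA50 (16 bits → U+FA50).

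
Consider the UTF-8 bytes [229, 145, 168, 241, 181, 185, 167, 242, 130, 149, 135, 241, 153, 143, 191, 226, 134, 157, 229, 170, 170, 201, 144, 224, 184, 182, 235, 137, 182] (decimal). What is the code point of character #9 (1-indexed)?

Offset 0: leading byte 0xE5 = 11100101 → 3-byte char #1 = E5 91 A8.
Offset 3: leading byte 0xF1 = 11110001 → 4-byte char #2 = F1 B5 B9 A7.
Offset 7: leading byte 0xF2 = 11110010 → 4-byte char #3 = F2 82 95 87.
Offset 11: leading byte 0xF1 = 11110001 → 4-byte char #4 = F1 99 8F BF.
Offset 15: leading byte 0xE2 = 11100010 → 3-byte char #5 = E2 86 9D.
Offset 18: leading byte 0xE5 = 11100101 → 3-byte char #6 = E5 AA AA.
Offset 21: leading byte 0xC9 = 11001001 → 2-byte char #7 = C9 90.
Offset 23: leading byte 0xE0 = 11100000 → 3-byte char #8 = E0 B8 B6.
Offset 26: leading byte 0xEB = 11101011 → 3-byte char #9 = EB 89 B6.
Leading byte 0xEB = 11101011 matches 1110xxxx → 3-byte sequence.
Byte 1: 0xEB = 11101011, payload 1011 (4 bits).
Byte 2: 0x89 = 10001001 (10xxxxxx ✓), payload 001001.
Byte 3: 0xB6 = 10110110 (10xxxxxx ✓), payload 110110.
Concatenate: 1011001001110110 = 0xB276 (16 bits → U+B276).

U+B276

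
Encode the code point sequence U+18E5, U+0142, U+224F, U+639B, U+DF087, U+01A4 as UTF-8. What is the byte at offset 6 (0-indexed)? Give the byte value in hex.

U+18E5 → 3-byte form E1 A3 A5 at offsets 0–2.
U+0142 → 2-byte form C5 82 at offsets 3–4.
U+224F → 3-byte form E2 89 8F at offsets 5–7.
Offset 6 falls in char 3's range; it's byte 2 of E2 89 8F = 0x89.

0x89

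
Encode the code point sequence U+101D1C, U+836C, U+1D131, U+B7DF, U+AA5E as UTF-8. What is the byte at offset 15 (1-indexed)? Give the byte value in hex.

0xEA

1-indexed offset 15 is 0-indexed offset 14.
U+101D1C → 4-byte form F4 81 B4 9C at offsets 0–3.
U+836C → 3-byte form E8 8D AC at offsets 4–6.
U+1D131 → 4-byte form F0 9D 84 B1 at offsets 7–10.
U+B7DF → 3-byte form EB 9F 9F at offsets 11–13.
U+AA5E → 3-byte form EA A9 9E at offsets 14–16.
Offset 14 falls in char 5's range; it's byte 1 of EA A9 9E = 0xEA.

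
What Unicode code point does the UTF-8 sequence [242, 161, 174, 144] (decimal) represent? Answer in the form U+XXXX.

Leading byte 0xF2 = 11110010 matches 11110xxx → 4-byte sequence.
Byte 1: 0xF2 = 11110010, payload 010 (3 bits).
Byte 2: 0xA1 = 10100001 (10xxxxxx ✓), payload 100001.
Byte 3: 0xAE = 10101110 (10xxxxxx ✓), payload 101110.
Byte 4: 0x90 = 10010000 (10xxxxxx ✓), payload 010000.
Concatenate: 010100001101110010000 = 0xA1B90 (21 bits → U+A1B90).

U+A1B90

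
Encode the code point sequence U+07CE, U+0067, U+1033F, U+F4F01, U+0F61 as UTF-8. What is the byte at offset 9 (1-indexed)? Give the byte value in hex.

1-indexed offset 9 is 0-indexed offset 8.
U+07CE → 2-byte form DF 8E at offsets 0–1.
U+0067 → 1-byte form 67 at offsets 2–2.
U+1033F → 4-byte form F0 90 8C BF at offsets 3–6.
U+F4F01 → 4-byte form F3 B4 BC 81 at offsets 7–10.
Offset 8 falls in char 4's range; it's byte 2 of F3 B4 BC 81 = 0xB4.

0xB4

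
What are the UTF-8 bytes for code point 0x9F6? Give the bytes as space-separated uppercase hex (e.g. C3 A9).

U+09F6 = 0x9F6 = 2550 decimal. In range U+0800–U+FFFF → 3-byte form: 1110xxxx 10xxxxxx 10xxxxxx.
Binary (16 bits): 0000100111110110.
Split 4+6+6: 0000 | 100111 | 110110.
Byte 1: 11100000 = 0xE0.
Byte 2: 10100111 = 0xA7.
Byte 3: 10110110 = 0xB6.

E0 A7 B6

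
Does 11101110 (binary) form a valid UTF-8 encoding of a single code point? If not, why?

Leading byte 0xEE = 11101110 → 3-byte form, but only 1 byte is present.

invalid (sequence truncated)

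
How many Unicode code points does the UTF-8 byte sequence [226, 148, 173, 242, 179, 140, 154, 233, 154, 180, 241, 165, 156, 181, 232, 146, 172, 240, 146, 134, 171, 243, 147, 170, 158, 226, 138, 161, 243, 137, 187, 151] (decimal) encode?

Byte at offset 0: 0xE2 = 11100010 → 3-byte char (#1). Advance 3.
Byte at offset 3: 0xF2 = 11110010 → 4-byte char (#2). Advance 4.
Byte at offset 7: 0xE9 = 11101001 → 3-byte char (#3). Advance 3.
Byte at offset 10: 0xF1 = 11110001 → 4-byte char (#4). Advance 4.
Byte at offset 14: 0xE8 = 11101000 → 3-byte char (#5). Advance 3.
Byte at offset 17: 0xF0 = 11110000 → 4-byte char (#6). Advance 4.
Byte at offset 21: 0xF3 = 11110011 → 4-byte char (#7). Advance 4.
Byte at offset 25: 0xE2 = 11100010 → 3-byte char (#8). Advance 3.
Byte at offset 28: 0xF3 = 11110011 → 4-byte char (#9). Advance 4.
Reached end at offset 32 after 9 code points.

9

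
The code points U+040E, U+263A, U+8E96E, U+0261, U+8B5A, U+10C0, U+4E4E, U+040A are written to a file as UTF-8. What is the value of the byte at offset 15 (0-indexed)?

U+040E → 2-byte form D0 8E at offsets 0–1.
U+263A → 3-byte form E2 98 BA at offsets 2–4.
U+8E96E → 4-byte form F2 8E A5 AE at offsets 5–8.
U+0261 → 2-byte form C9 A1 at offsets 9–10.
U+8B5A → 3-byte form E8 AD 9A at offsets 11–13.
U+10C0 → 3-byte form E1 83 80 at offsets 14–16.
Offset 15 falls in char 6's range; it's byte 2 of E1 83 80 = 0x83.

0x83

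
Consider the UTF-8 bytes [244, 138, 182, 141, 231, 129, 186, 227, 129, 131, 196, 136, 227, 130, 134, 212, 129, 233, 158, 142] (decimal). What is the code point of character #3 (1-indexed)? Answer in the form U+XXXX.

U+3043

Offset 0: leading byte 0xF4 = 11110100 → 4-byte char #1 = F4 8A B6 8D.
Offset 4: leading byte 0xE7 = 11100111 → 3-byte char #2 = E7 81 BA.
Offset 7: leading byte 0xE3 = 11100011 → 3-byte char #3 = E3 81 83.
Leading byte 0xE3 = 11100011 matches 1110xxxx → 3-byte sequence.
Byte 1: 0xE3 = 11100011, payload 0011 (4 bits).
Byte 2: 0x81 = 10000001 (10xxxxxx ✓), payload 000001.
Byte 3: 0x83 = 10000011 (10xxxxxx ✓), payload 000011.
Concatenate: 0011000001000011 = 0x3043 (16 bits → U+3043).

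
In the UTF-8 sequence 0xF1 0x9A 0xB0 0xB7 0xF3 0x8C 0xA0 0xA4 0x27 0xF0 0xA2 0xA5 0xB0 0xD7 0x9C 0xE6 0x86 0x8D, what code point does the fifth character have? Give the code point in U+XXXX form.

Offset 0: leading byte 0xF1 = 11110001 → 4-byte char #1 = F1 9A B0 B7.
Offset 4: leading byte 0xF3 = 11110011 → 4-byte char #2 = F3 8C A0 A4.
Offset 8: leading byte 0x27 = 00100111 → 1-byte char #3 = 27.
Offset 9: leading byte 0xF0 = 11110000 → 4-byte char #4 = F0 A2 A5 B0.
Offset 13: leading byte 0xD7 = 11010111 → 2-byte char #5 = D7 9C.
Leading byte 0xD7 = 11010111 matches 110xxxxx → 2-byte sequence.
Byte 1: 0xD7 = 11010111, payload 10111 (5 bits).
Byte 2: 0x9C = 10011100 (10xxxxxx ✓), payload 011100.
Concatenate: 10111011100 = 0x5DC (11 bits → U+05DC).

U+05DC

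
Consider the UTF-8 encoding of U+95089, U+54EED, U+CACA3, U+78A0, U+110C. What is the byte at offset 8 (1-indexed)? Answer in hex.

0xAD

1-indexed offset 8 is 0-indexed offset 7.
U+95089 → 4-byte form F2 95 82 89 at offsets 0–3.
U+54EED → 4-byte form F1 94 BB AD at offsets 4–7.
Offset 7 falls in char 2's range; it's byte 4 of F1 94 BB AD = 0xAD.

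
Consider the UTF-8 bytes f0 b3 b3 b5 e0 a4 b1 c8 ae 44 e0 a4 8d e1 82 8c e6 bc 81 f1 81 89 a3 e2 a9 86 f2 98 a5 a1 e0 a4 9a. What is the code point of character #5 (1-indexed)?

U+090D

Offset 0: leading byte 0xF0 = 11110000 → 4-byte char #1 = F0 B3 B3 B5.
Offset 4: leading byte 0xE0 = 11100000 → 3-byte char #2 = E0 A4 B1.
Offset 7: leading byte 0xC8 = 11001000 → 2-byte char #3 = C8 AE.
Offset 9: leading byte 0x44 = 01000100 → 1-byte char #4 = 44.
Offset 10: leading byte 0xE0 = 11100000 → 3-byte char #5 = E0 A4 8D.
Leading byte 0xE0 = 11100000 matches 1110xxxx → 3-byte sequence.
Byte 1: 0xE0 = 11100000, payload 0000 (4 bits).
Byte 2: 0xA4 = 10100100 (10xxxxxx ✓), payload 100100.
Byte 3: 0x8D = 10001101 (10xxxxxx ✓), payload 001101.
Concatenate: 0000100100001101 = 0x90D (16 bits → U+090D).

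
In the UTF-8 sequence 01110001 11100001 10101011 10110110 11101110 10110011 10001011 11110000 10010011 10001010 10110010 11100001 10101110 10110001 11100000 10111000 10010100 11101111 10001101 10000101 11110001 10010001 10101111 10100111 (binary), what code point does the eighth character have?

Offset 0: leading byte 0x71 = 01110001 → 1-byte char #1 = 71.
Offset 1: leading byte 0xE1 = 11100001 → 3-byte char #2 = E1 AB B6.
Offset 4: leading byte 0xEE = 11101110 → 3-byte char #3 = EE B3 8B.
Offset 7: leading byte 0xF0 = 11110000 → 4-byte char #4 = F0 93 8A B2.
Offset 11: leading byte 0xE1 = 11100001 → 3-byte char #5 = E1 AE B1.
Offset 14: leading byte 0xE0 = 11100000 → 3-byte char #6 = E0 B8 94.
Offset 17: leading byte 0xEF = 11101111 → 3-byte char #7 = EF 8D 85.
Offset 20: leading byte 0xF1 = 11110001 → 4-byte char #8 = F1 91 AF A7.
Leading byte 0xF1 = 11110001 matches 11110xxx → 4-byte sequence.
Byte 1: 0xF1 = 11110001, payload 001 (3 bits).
Byte 2: 0x91 = 10010001 (10xxxxxx ✓), payload 010001.
Byte 3: 0xAF = 10101111 (10xxxxxx ✓), payload 101111.
Byte 4: 0xA7 = 10100111 (10xxxxxx ✓), payload 100111.
Concatenate: 001010001101111100111 = 0x51BE7 (21 bits → U+51BE7).

U+51BE7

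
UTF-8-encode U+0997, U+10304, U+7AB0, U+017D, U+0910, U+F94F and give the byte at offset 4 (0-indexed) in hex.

U+0997 → 3-byte form E0 A6 97 at offsets 0–2.
U+10304 → 4-byte form F0 90 8C 84 at offsets 3–6.
Offset 4 falls in char 2's range; it's byte 2 of F0 90 8C 84 = 0x90.

0x90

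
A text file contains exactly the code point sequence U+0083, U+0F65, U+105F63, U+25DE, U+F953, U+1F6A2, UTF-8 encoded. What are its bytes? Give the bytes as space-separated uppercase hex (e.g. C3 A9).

U+0083: 2-byte form → C2 83.
U+0F65: 3-byte form → E0 BD A5.
U+105F63: 4-byte form → F4 85 BD A3.
U+25DE: 3-byte form → E2 97 9E.
U+F953: 3-byte form → EF A5 93.
U+1F6A2: 4-byte form → F0 9F 9A A2.
Concatenated (19 bytes): C2 83 E0 BD A5 F4 85 BD A3 E2 97 9E EF A5 93 F0 9F 9A A2.

C2 83 E0 BD A5 F4 85 BD A3 E2 97 9E EF A5 93 F0 9F 9A A2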